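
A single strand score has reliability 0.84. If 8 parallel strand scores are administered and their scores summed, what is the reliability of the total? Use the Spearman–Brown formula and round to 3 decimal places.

ρ_k = kρ / (1 + (k−1)ρ) = 8·0.84 / (1 + 7·0.84) = 6.720 / 6.880 = 0.977.

0.977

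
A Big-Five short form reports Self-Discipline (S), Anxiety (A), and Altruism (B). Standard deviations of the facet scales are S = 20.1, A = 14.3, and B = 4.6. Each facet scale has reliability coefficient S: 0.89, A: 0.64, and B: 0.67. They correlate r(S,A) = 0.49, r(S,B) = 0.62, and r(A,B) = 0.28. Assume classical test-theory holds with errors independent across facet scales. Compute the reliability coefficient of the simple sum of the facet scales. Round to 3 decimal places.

Var(S+A+B) = 20.1² + 14.3² + 4.6² + 2·[20.1·14.3·0.49 + 20.1·4.6·0.62 + 14.3·4.6·0.28] = 629.66 + 433.169 = 1062.83.
Because errors are independent across components, Cov(Tᵢ,Tⱼ) = Cov(Xᵢ,Xⱼ); the off-diagonal part of the true-score variance is the same as above.
True-score variance = [20.1²·0.89 + 14.3²·0.64 + 4.6²·0.67] + 433.169 = 504.62 + 433.169 = 937.788.
Reliability = 937.788 / 1062.83 = 0.882.

0.882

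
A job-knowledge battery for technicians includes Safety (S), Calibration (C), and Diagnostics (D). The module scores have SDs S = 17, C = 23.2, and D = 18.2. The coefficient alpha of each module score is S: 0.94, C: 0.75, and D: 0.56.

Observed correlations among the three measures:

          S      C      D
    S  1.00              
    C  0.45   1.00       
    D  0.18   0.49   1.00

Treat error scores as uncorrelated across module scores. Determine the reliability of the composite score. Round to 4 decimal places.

Var(S+C+D) = 17² + 23.2² + 18.2² + 2·[17·23.2·0.45 + 17·18.2·0.18 + 23.2·18.2·0.49] = 1158.48 + 880.139 = 2038.62.
Because errors are independent across components, Cov(Tᵢ,Tⱼ) = Cov(Xᵢ,Xⱼ); the off-diagonal part of the true-score variance is the same as above.
True-score variance = [17²·0.94 + 23.2²·0.75 + 18.2²·0.56] + 880.139 = 860.834 + 880.139 = 1740.97.
Reliability = 1740.97 / 2038.62 = 0.8540.

0.8540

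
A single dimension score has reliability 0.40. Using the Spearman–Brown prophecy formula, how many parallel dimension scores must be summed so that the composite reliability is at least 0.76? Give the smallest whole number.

k ≥ ρ*(1−ρ₁)/(ρ₁(1−ρ*)) = 0.76·0.60 / (0.40·0.24) = 4.750.
Smallest integer k = 5.

5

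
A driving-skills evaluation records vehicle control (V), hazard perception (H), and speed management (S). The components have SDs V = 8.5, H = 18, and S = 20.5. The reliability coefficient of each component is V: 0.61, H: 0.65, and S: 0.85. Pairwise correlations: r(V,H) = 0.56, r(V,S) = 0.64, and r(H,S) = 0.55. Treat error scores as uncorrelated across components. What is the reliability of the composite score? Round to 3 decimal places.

Var(V+H+S) = 8.5² + 18² + 20.5² + 2·[8.5·18·0.56 + 8.5·20.5·0.64 + 18·20.5·0.55] = 816.5 + 800.3 = 1616.8.
With uncorrelated errors the cross-covariances are all true-score covariance, so they carry over unchanged; only the diagonal terms shrink to ρᵢσᵢ².
True-score variance = [8.5²·0.61 + 18²·0.65 + 20.5²·0.85] + 800.3 = 611.885 + 800.3 = 1412.18.
Reliability = 1412.18 / 1616.8 = 0.873.

0.873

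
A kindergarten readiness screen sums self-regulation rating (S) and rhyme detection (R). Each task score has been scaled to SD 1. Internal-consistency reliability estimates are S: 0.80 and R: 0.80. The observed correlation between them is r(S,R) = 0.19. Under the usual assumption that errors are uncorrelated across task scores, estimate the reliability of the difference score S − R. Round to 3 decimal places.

0.753

Var(S−R) = 1 + 1 − 2·0.19 = 2 − 0.38 = 1.62.
Because errors are independent across components, Cov(Tᵢ,Tⱼ) = Cov(Xᵢ,Xⱼ); the off-diagonal part of the true-score variance is the same as above.
True-score variance = [0.80 + 0.80] − 0.38 = 1.6 − 0.38 = 1.22.
Reliability = 1.22 / 1.62 = 0.753.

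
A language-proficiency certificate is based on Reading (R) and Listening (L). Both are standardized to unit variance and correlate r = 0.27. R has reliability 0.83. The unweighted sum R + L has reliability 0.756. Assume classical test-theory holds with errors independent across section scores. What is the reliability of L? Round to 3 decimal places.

Var(R+L) = 2 + 2·0.27 = 2.540.
True-score variance = ρ_R + ρ_L + 2·0.27, so 0.756 = (0.83 + ρ_L + 0.54) / 2.540.
ρ_L = 0.756·2.540 − 0.83 − 0.54 = 0.550.

0.550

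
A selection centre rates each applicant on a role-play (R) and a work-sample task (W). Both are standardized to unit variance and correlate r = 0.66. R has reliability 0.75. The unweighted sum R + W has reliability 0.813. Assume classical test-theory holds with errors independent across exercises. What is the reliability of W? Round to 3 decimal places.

Var(R+W) = 2 + 2·0.66 = 3.320.
True-score variance = ρ_R + ρ_W + 2·0.66, so 0.813 = (0.75 + ρ_W + 1.32) / 3.320.
ρ_W = 0.813·3.320 − 0.75 − 1.32 = 0.629.

0.629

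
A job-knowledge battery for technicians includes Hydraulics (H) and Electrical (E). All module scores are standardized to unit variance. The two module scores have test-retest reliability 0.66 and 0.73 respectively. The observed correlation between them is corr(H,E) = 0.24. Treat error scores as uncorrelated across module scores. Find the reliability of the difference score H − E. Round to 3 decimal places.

Var(H−E) = 1 + 1 − 2·0.24 = 2 − 0.48 = 1.52.
Because errors are independent across components, Cov(Tᵢ,Tⱼ) = Cov(Xᵢ,Xⱼ); the off-diagonal part of the true-score variance is the same as above.
True-score variance = [0.66 + 0.73] − 0.48 = 1.39 − 0.48 = 0.91.
Reliability = 0.91 / 1.52 = 0.599.

0.599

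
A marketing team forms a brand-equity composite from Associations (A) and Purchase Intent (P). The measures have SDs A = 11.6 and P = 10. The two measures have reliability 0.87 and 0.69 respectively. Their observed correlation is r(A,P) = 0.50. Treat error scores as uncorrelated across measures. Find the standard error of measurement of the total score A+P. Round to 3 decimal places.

Var(total) = 234.56 + 116 = 350.56.
True-score variance = 186.067 + 116 = 302.067, so reliability = 0.8617.
Error variance = 350.56 − 302.067 = 48.4928; SEM = √48.4928 = 6.964.

6.964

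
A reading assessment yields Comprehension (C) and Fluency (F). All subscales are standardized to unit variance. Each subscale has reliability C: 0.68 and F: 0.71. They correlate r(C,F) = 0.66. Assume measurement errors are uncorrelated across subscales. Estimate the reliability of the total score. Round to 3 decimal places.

0.816

Var(C+F) = 2 + 2·[0.66] = 2 + 1.32 = 3.32.
Under uncorrelated errors the observed covariances equal the true-score covariances, so only the own-variance terms attenuate.
True-score variance = [0.68 + 0.71] + 1.32 = 1.39 + 1.32 = 2.71.
Reliability = 2.71 / 3.32 = 0.816.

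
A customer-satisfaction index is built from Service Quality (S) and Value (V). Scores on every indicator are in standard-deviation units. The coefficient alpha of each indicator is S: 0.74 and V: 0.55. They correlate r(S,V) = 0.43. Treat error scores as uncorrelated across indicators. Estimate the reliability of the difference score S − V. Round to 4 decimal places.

0.3772

Var(S−V) = 1 + 1 − 2·0.43 = 2 − 0.86 = 1.14.
Because errors are independent across components, Cov(Tᵢ,Tⱼ) = Cov(Xᵢ,Xⱼ); the off-diagonal part of the true-score variance is the same as above.
True-score variance = [0.74 + 0.55] − 0.86 = 1.29 − 0.86 = 0.43.
Reliability = 0.43 / 1.14 = 0.3772.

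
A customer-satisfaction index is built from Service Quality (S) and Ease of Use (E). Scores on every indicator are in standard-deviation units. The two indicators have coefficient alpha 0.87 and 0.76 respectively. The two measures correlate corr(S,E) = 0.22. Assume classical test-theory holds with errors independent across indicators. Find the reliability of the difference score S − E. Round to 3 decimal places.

0.763

Var(S−E) = 1 + 1 − 2·0.22 = 2 − 0.44 = 1.56.
With uncorrelated errors the cross-covariances are all true-score covariance, so they carry over unchanged; only the diagonal terms shrink to ρᵢσᵢ².
True-score variance = [0.87 + 0.76] − 0.44 = 1.63 − 0.44 = 1.19.
Reliability = 1.19 / 1.56 = 0.763.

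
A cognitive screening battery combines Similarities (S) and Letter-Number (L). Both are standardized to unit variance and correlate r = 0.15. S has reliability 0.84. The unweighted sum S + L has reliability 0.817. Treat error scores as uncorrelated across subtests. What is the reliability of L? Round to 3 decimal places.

Var(S+L) = 2 + 2·0.15 = 2.300.
True-score variance = ρ_S + ρ_L + 2·0.15, so 0.817 = (0.84 + ρ_L + 0.30) / 2.300.
ρ_L = 0.817·2.300 − 0.84 − 0.30 = 0.739.

0.739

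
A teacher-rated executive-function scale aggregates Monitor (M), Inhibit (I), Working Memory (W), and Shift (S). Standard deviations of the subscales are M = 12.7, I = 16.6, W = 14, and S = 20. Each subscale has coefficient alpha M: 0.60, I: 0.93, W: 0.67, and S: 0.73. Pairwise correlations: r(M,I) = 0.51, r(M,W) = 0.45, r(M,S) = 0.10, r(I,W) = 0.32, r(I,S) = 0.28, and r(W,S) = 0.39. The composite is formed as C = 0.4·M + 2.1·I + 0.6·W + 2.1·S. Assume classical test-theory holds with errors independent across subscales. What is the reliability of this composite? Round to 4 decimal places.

0.8712

Var(C) = 0.4²·12.7² + 2.1²·16.6² + 0.6²·14² + 2.1²·20² + 2·[0.84·12.7·16.6·0.51 + 0.24·12.7·14·0.45 + 0.84·12.7·20·0.10 + 1.26·16.6·14·0.32 + 4.41·16.6·20·0.28 + 1.26·14·20·0.39] = 3075.59 + 1544.21 = 4619.79.
With uncorrelated errors the cross-covariances are all true-score covariance, so they carry over unchanged; only the diagonal terms shrink to ρᵢσᵢ².
True-score variance = [0.4²·12.7²·0.60 + 2.1²·16.6²·0.93 + 0.6²·14²·0.67 + 2.1²·20²·0.73] + 1544.21 = 2480.63 + 1544.21 = 4024.84.
Reliability = 4024.84 / 4619.79 = 0.8712.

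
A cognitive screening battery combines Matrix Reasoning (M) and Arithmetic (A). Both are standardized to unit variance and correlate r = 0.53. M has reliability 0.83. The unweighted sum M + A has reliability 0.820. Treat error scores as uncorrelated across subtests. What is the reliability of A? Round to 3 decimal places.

0.619

Var(M+A) = 2 + 2·0.53 = 3.060.
True-score variance = ρ_M + ρ_A + 2·0.53, so 0.820 = (0.83 + ρ_A + 1.06) / 3.060.
ρ_A = 0.820·3.060 − 0.83 − 1.06 = 0.619.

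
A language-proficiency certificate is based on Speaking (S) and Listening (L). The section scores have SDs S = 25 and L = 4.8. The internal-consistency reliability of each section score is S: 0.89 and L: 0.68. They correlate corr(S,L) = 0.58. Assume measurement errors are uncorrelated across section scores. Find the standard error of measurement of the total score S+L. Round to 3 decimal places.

Var(total) = 648.04 + 139.2 = 787.24.
True-score variance = 571.917 + 139.2 = 711.117, so reliability = 0.9033.
Error variance = 787.24 − 711.117 = 76.1228; SEM = √76.1228 = 8.725.

8.725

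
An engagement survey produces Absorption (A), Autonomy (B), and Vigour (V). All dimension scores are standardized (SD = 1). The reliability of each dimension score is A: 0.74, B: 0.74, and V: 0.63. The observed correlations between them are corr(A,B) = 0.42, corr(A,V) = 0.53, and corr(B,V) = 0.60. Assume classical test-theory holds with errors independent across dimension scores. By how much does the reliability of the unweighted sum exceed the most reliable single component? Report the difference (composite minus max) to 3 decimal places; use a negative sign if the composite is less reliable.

Var(sum) = 3 + 3.1 = 6.1; true-score variance = 2.11 + 3.1 = 5.21; composite reliability = 0.8541.
Max component reliability = 0.7400.
Difference = 0.8541 − 0.7400 = 0.114.

0.114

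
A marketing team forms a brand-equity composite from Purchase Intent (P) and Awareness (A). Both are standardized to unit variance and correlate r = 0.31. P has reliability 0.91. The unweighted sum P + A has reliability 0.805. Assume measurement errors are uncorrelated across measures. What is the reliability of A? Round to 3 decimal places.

0.579

Var(P+A) = 2 + 2·0.31 = 2.620.
True-score variance = ρ_P + ρ_A + 2·0.31, so 0.805 = (0.91 + ρ_A + 0.62) / 2.620.
ρ_A = 0.805·2.620 − 0.91 − 0.62 = 0.579.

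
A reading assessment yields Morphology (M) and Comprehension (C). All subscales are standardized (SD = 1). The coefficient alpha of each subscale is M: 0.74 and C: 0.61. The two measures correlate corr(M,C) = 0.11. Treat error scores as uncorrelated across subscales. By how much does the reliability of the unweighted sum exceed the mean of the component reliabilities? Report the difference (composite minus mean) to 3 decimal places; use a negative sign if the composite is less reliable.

Var(sum) = 2 + 0.22 = 2.22; true-score variance = 1.35 + 0.22 = 1.57; composite reliability = 0.7072.
Mean component reliability = 0.6750.
Difference = 0.7072 − 0.6750 = 0.032.

0.032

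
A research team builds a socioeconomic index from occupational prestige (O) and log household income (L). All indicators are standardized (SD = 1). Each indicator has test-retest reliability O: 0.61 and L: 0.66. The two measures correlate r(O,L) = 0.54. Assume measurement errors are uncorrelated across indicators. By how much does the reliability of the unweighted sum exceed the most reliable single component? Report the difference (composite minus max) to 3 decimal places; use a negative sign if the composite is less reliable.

0.103

Var(sum) = 2 + 1.08 = 3.08; true-score variance = 1.27 + 1.08 = 2.35; composite reliability = 0.7630.
Max component reliability = 0.6600.
Difference = 0.7630 − 0.6600 = 0.103.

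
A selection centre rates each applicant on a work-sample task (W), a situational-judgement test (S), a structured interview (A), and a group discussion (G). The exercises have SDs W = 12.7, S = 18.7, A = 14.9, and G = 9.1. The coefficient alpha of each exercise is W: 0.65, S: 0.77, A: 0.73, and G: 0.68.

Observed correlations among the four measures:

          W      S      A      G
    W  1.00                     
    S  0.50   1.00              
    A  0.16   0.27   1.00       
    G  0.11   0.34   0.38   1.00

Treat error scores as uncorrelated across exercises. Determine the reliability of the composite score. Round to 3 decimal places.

Var(W+S+A+G) = 12.7² + 18.7² + 14.9² + 9.1² + 2·[12.7·18.7·0.50 + 12.7·14.9·0.16 + 12.7·9.1·0.11 + 18.7·14.9·0.27 + 18.7·9.1·0.34 + 14.9·9.1·0.38] = 815.8 + 692.693 = 1508.49.
With uncorrelated errors the cross-covariances are all true-score covariance, so they carry over unchanged; only the diagonal terms shrink to ρᵢσᵢ².
True-score variance = [12.7²·0.65 + 18.7²·0.77 + 14.9²·0.73 + 9.1²·0.68] + 692.693 = 592.478 + 692.693 = 1285.17.
Reliability = 1285.17 / 1508.49 = 0.852.

0.852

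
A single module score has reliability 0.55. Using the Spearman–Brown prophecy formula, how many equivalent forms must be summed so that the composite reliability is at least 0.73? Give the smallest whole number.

3

k ≥ ρ*(1−ρ₁)/(ρ₁(1−ρ*)) = 0.73·0.45 / (0.55·0.27) = 2.212.
Smallest integer k = 3.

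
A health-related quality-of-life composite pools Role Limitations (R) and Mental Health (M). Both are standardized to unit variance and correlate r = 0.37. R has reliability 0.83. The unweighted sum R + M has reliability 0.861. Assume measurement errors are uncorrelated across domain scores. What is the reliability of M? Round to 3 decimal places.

0.789

Var(R+M) = 2 + 2·0.37 = 2.740.
True-score variance = ρ_R + ρ_M + 2·0.37, so 0.861 = (0.83 + ρ_M + 0.74) / 2.740.
ρ_M = 0.861·2.740 − 0.83 − 0.74 = 0.789.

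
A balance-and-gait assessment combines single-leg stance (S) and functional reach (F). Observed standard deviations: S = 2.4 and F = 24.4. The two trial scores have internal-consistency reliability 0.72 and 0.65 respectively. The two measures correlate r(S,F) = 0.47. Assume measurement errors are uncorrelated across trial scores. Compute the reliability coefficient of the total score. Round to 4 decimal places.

0.6800

Var(S+F) = 2.4² + 24.4² + 2·[2.4·24.4·0.47] = 601.12 + 55.0464 = 656.166.
Because errors are independent across components, Cov(Tᵢ,Tⱼ) = Cov(Xᵢ,Xⱼ); the off-diagonal part of the true-score variance is the same as above.
True-score variance = [2.4²·0.72 + 24.4²·0.65] + 55.0464 = 391.131 + 55.0464 = 446.178.
Reliability = 446.178 / 656.166 = 0.6800.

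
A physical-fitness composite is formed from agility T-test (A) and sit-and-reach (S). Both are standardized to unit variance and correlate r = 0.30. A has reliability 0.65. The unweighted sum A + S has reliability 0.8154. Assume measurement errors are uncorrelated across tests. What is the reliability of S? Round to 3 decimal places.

Var(A+S) = 2 + 2·0.30 = 2.600.
True-score variance = ρ_A + ρ_S + 2·0.30, so 0.8154 = (0.65 + ρ_S + 0.60) / 2.600.
ρ_S = 0.8154·2.600 − 0.65 − 0.60 = 0.870.

0.870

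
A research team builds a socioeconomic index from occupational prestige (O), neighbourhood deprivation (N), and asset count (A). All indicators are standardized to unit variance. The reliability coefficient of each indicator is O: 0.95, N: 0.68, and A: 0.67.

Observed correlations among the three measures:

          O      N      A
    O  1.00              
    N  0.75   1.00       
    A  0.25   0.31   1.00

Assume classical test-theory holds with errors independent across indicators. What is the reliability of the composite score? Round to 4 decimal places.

Var(O+N+A) = 3 + 2·[0.75 + 0.25 + 0.31] = 3 + 2.62 = 5.62.
Because errors are independent across components, Cov(Tᵢ,Tⱼ) = Cov(Xᵢ,Xⱼ); the off-diagonal part of the true-score variance is the same as above.
True-score variance = [0.95 + 0.68 + 0.67] + 2.62 = 2.3 + 2.62 = 4.92.
Reliability = 4.92 / 5.62 = 0.8754.

0.8754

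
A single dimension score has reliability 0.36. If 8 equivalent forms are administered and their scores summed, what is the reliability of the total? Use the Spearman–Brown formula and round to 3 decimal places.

ρ_k = kρ / (1 + (k−1)ρ) = 8·0.36 / (1 + 7·0.36) = 2.880 / 3.520 = 0.818.

0.818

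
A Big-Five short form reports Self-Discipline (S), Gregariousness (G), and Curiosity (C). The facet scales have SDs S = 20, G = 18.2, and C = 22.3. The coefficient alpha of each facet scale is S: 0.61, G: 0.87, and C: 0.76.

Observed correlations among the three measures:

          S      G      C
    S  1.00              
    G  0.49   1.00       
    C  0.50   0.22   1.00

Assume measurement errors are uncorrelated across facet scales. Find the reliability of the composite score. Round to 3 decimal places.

Var(S+G+C) = 20² + 18.2² + 22.3² + 2·[20·18.2·0.49 + 20·22.3·0.50 + 18.2·22.3·0.22] = 1228.53 + 981.298 = 2209.83.
Because errors are independent across components, Cov(Tᵢ,Tⱼ) = Cov(Xᵢ,Xⱼ); the off-diagonal part of the true-score variance is the same as above.
True-score variance = [20²·0.61 + 18.2²·0.87 + 22.3²·0.76] + 981.298 = 910.119 + 981.298 = 1891.42.
Reliability = 1891.42 / 2209.83 = 0.856.

0.856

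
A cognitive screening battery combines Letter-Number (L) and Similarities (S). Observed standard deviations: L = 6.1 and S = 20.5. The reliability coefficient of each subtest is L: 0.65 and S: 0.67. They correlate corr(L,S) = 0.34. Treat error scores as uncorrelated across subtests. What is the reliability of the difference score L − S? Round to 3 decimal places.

0.593

Var(L−S) = 6.1² + 20.5² − 2·6.1·20.5·0.34 = 457.46 − 85.034 = 372.426.
Under uncorrelated errors the observed covariances equal the true-score covariances, so only the own-variance terms attenuate.
True-score variance = [6.1²·0.65 + 20.5²·0.67] − 85.034 = 305.754 − 85.034 = 220.72.
Reliability = 220.72 / 372.426 = 0.593.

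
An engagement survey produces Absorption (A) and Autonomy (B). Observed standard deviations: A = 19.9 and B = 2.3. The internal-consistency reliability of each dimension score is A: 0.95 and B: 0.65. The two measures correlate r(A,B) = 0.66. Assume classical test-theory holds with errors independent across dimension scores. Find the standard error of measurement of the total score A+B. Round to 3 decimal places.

4.653

Var(total) = 401.3 + 60.4164 = 461.716.
True-score variance = 379.648 + 60.4164 = 440.064, so reliability = 0.9531.
Error variance = 461.716 − 440.064 = 21.652; SEM = √21.652 = 4.653.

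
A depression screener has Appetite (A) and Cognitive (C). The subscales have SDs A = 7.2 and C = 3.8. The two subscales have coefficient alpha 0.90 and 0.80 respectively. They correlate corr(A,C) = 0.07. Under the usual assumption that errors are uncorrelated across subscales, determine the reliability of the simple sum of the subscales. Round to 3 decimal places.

Var(A+C) = 7.2² + 3.8² + 2·[7.2·3.8·0.07] = 66.28 + 3.8304 = 70.1104.
Because errors are independent across components, Cov(Tᵢ,Tⱼ) = Cov(Xᵢ,Xⱼ); the off-diagonal part of the true-score variance is the same as above.
True-score variance = [7.2²·0.90 + 3.8²·0.80] + 3.8304 = 58.208 + 3.8304 = 62.0384.
Reliability = 62.0384 / 70.1104 = 0.885.

0.885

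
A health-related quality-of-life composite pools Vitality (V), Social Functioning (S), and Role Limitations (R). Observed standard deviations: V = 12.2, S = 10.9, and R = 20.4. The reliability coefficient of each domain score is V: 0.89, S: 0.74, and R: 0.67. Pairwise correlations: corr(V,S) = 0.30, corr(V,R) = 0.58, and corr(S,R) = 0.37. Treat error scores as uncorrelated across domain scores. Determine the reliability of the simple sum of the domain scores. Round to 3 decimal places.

Var(V+S+R) = 12.2² + 10.9² + 20.4² + 2·[12.2·10.9·0.30 + 12.2·20.4·0.58 + 10.9·20.4·0.37] = 683.81 + 533.035 = 1216.85.
With uncorrelated errors the cross-covariances are all true-score covariance, so they carry over unchanged; only the diagonal terms shrink to ρᵢσᵢ².
True-score variance = [12.2²·0.89 + 10.9²·0.74 + 20.4²·0.67] + 533.035 = 499.214 + 533.035 = 1032.25.
Reliability = 1032.25 / 1216.85 = 0.848.

0.848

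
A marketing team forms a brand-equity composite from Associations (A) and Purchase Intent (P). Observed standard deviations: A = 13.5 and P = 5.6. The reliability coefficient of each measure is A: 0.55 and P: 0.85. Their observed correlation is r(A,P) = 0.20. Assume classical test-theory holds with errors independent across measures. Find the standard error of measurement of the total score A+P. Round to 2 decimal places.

9.31

Var(total) = 213.61 + 30.24 = 243.85.
True-score variance = 126.894 + 30.24 = 157.133, so reliability = 0.6444.
Error variance = 243.85 − 157.133 = 86.7165; SEM = √86.7165 = 9.31.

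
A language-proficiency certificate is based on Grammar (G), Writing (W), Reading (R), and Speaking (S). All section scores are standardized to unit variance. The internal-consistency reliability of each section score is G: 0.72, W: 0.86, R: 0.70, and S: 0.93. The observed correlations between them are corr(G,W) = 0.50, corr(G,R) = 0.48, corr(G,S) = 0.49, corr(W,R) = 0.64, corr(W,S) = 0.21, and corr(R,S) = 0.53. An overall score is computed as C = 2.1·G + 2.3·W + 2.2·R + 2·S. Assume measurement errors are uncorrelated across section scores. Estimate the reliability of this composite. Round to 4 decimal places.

0.9176

Var(C) = 2.1² + 2.3² + 2.2² + 2² + 2·[4.83·0.50 + 4.62·0.48 + 4.2·0.49 + 5.06·0.64 + 4.6·0.21 + 4.4·0.53] = 18.54 + 26.454 = 44.994.
Under uncorrelated errors the observed covariances equal the true-score covariances, so only the own-variance terms attenuate.
True-score variance = [2.1²·0.72 + 2.3²·0.86 + 2.2²·0.70 + 2²·0.93] + 26.454 = 14.8326 + 26.454 = 41.2866.
Reliability = 41.2866 / 44.994 = 0.9176.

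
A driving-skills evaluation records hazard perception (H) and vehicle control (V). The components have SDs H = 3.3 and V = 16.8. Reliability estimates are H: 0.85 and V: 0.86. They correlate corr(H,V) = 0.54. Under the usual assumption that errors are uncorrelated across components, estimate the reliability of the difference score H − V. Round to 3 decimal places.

0.824

Var(H−V) = 3.3² + 16.8² − 2·3.3·16.8·0.54 = 293.13 − 59.8752 = 233.255.
With uncorrelated errors the cross-covariances are all true-score covariance, so they carry over unchanged; only the diagonal terms shrink to ρᵢσᵢ².
True-score variance = [3.3²·0.85 + 16.8²·0.86] − 59.8752 = 251.983 − 59.8752 = 192.108.
Reliability = 192.108 / 233.255 = 0.824.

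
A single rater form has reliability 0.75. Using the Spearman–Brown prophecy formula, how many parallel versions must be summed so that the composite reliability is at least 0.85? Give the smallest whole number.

k ≥ ρ*(1−ρ₁)/(ρ₁(1−ρ*)) = 0.85·0.25 / (0.75·0.15) = 1.889.
Smallest integer k = 2.

2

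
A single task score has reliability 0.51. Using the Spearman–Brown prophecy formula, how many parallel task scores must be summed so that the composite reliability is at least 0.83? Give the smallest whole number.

5

k ≥ ρ*(1−ρ₁)/(ρ₁(1−ρ*)) = 0.83·0.49 / (0.51·0.17) = 4.691.
Smallest integer k = 5.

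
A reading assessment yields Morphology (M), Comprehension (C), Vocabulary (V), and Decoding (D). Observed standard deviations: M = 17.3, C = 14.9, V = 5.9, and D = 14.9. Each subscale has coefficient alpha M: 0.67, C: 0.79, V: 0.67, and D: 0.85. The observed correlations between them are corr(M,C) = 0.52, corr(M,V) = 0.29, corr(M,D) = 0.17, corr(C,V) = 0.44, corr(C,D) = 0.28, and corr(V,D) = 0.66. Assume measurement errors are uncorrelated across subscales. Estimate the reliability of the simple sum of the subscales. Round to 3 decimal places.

0.874

Var(M+C+V+D) = 17.3² + 14.9² + 5.9² + 14.9² + 2·[17.3·14.9·0.52 + 17.3·5.9·0.29 + 17.3·14.9·0.17 + 14.9·5.9·0.44 + 14.9·14.9·0.28 + 5.9·14.9·0.66] = 778.12 + 732.651 = 1510.77.
Under uncorrelated errors the observed covariances equal the true-score covariances, so only the own-variance terms attenuate.
True-score variance = [17.3²·0.67 + 14.9²·0.79 + 5.9²·0.67 + 14.9²·0.85] + 732.651 = 587.943 + 732.651 = 1320.59.
Reliability = 1320.59 / 1510.77 = 0.874.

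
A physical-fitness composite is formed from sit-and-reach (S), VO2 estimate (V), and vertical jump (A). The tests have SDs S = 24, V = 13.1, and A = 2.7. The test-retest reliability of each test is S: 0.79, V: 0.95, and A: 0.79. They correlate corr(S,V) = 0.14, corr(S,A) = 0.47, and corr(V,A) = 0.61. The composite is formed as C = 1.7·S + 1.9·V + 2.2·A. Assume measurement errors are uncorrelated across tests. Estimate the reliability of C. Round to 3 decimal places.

Var(C) = 1.7²·24² + 1.9²·13.1² + 2.2²·2.7² + 2·[3.23·24·13.1·0.14 + 3.74·24·2.7·0.47 + 4.18·13.1·2.7·0.61] = 2319.44 + 692.527 = 3011.96.
Because errors are independent across components, Cov(Tᵢ,Tⱼ) = Cov(Xᵢ,Xⱼ); the off-diagonal part of the true-score variance is the same as above.
True-score variance = [1.7²·24²·0.79 + 1.9²·13.1²·0.95 + 2.2²·2.7²·0.79] + 692.527 = 1931.48 + 692.527 = 2624.
Reliability = 2624 / 3011.96 = 0.871.

0.871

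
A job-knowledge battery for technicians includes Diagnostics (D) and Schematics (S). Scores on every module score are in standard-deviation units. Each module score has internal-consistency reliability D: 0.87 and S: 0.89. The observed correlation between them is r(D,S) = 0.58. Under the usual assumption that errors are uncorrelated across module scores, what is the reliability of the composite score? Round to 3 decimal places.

Var(D+S) = 2 + 2·[0.58] = 2 + 1.16 = 3.16.
Because errors are independent across components, Cov(Tᵢ,Tⱼ) = Cov(Xᵢ,Xⱼ); the off-diagonal part of the true-score variance is the same as above.
True-score variance = [0.87 + 0.89] + 1.16 = 1.76 + 1.16 = 2.92.
Reliability = 2.92 / 3.16 = 0.924.

0.924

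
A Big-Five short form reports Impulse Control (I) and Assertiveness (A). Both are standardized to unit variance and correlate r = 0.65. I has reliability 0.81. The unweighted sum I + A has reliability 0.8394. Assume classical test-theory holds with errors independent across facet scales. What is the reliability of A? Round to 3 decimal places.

Var(I+A) = 2 + 2·0.65 = 3.300.
True-score variance = ρ_I + ρ_A + 2·0.65, so 0.8394 = (0.81 + ρ_A + 1.30) / 3.300.
ρ_A = 0.8394·3.300 − 0.81 − 1.30 = 0.660.

0.660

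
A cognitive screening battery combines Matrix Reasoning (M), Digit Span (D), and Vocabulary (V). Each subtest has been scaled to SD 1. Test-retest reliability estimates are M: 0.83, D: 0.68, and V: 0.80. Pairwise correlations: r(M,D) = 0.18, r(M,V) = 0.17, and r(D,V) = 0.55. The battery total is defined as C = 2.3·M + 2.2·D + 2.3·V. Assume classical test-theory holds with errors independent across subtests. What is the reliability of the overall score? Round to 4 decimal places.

Var(C) = 2.3² + 2.2² + 2.3² + 2·[5.06·0.18 + 5.29·0.17 + 5.06·0.55] = 15.42 + 9.1862 = 24.6062.
Because errors are independent across components, Cov(Tᵢ,Tⱼ) = Cov(Xᵢ,Xⱼ); the off-diagonal part of the true-score variance is the same as above.
True-score variance = [2.3²·0.83 + 2.2²·0.68 + 2.3²·0.80] + 9.1862 = 11.9139 + 9.1862 = 21.1001.
Reliability = 21.1001 / 24.6062 = 0.8575.

0.8575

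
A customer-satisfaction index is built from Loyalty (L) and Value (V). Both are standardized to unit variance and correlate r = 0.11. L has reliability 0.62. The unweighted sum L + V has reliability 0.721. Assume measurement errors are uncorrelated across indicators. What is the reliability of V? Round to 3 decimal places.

0.761

Var(L+V) = 2 + 2·0.11 = 2.220.
True-score variance = ρ_L + ρ_V + 2·0.11, so 0.721 = (0.62 + ρ_V + 0.22) / 2.220.
ρ_V = 0.721·2.220 − 0.62 − 0.22 = 0.761.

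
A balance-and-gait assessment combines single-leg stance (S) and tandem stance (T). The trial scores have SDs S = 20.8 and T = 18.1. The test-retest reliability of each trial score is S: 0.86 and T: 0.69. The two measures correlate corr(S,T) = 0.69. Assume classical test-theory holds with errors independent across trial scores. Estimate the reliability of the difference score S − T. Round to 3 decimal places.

0.326

Var(S−T) = 20.8² + 18.1² − 2·20.8·18.1·0.69 = 760.25 − 519.542 = 240.708.
With uncorrelated errors the cross-covariances are all true-score covariance, so they carry over unchanged; only the diagonal terms shrink to ρᵢσᵢ².
True-score variance = [20.8²·0.86 + 18.1²·0.69] − 519.542 = 598.121 − 519.542 = 78.5789.
Reliability = 78.5789 / 240.708 = 0.326.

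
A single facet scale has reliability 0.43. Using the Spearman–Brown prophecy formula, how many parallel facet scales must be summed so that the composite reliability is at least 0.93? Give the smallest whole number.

18

k ≥ ρ*(1−ρ₁)/(ρ₁(1−ρ*)) = 0.93·0.57 / (0.43·0.07) = 17.611.
Smallest integer k = 18.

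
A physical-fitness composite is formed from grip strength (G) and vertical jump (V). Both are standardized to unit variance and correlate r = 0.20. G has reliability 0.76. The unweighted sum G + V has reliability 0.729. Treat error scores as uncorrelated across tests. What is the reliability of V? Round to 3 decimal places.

0.590

Var(G+V) = 2 + 2·0.20 = 2.400.
True-score variance = ρ_G + ρ_V + 2·0.20, so 0.729 = (0.76 + ρ_V + 0.40) / 2.400.
ρ_V = 0.729·2.400 − 0.76 − 0.40 = 0.590.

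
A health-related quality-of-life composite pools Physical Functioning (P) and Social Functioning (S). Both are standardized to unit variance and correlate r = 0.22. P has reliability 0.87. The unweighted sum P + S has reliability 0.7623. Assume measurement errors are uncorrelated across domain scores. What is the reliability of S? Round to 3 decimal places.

0.550

Var(P+S) = 2 + 2·0.22 = 2.440.
True-score variance = ρ_P + ρ_S + 2·0.22, so 0.7623 = (0.87 + ρ_S + 0.44) / 2.440.
ρ_S = 0.7623·2.440 − 0.87 − 0.44 = 0.550.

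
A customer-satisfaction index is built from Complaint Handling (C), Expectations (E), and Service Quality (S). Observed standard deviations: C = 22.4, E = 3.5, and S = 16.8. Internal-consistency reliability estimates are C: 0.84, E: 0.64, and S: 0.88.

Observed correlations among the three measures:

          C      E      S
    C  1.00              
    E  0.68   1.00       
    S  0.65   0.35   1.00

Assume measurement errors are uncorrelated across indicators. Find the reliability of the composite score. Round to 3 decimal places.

0.917

Var(C+E+S) = 22.4² + 3.5² + 16.8² + 2·[22.4·3.5·0.68 + 22.4·16.8·0.65 + 3.5·16.8·0.35] = 796.25 + 637 = 1433.25.
Because errors are independent across components, Cov(Tᵢ,Tⱼ) = Cov(Xᵢ,Xⱼ); the off-diagonal part of the true-score variance is the same as above.
True-score variance = [22.4²·0.84 + 3.5²·0.64 + 16.8²·0.88] + 637 = 677.69 + 637 = 1314.69.
Reliability = 1314.69 / 1433.25 = 0.917.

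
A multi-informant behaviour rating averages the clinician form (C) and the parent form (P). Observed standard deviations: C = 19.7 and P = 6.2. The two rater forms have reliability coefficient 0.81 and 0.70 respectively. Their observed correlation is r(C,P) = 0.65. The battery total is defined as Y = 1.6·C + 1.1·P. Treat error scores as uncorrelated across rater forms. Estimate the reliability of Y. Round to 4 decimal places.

Var(Y) = 1.6²·19.7² + 1.1²·6.2² + 2·[1.76·19.7·6.2·0.65] = 1040.02 + 279.456 = 1319.48.
Under uncorrelated errors the observed covariances equal the true-score covariances, so only the own-variance terms attenuate.
True-score variance = [1.6²·19.7²·0.81 + 1.1²·6.2²·0.70] + 279.456 = 837.302 + 279.456 = 1116.76.
Reliability = 1116.76 / 1319.48 = 0.8464.

0.8464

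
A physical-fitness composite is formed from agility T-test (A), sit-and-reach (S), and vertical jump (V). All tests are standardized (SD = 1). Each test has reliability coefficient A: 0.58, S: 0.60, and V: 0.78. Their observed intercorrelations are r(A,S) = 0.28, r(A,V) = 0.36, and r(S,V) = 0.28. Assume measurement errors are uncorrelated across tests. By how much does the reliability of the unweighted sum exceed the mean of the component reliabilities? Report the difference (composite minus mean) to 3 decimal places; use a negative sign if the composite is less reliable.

0.132

Var(sum) = 3 + 1.84 = 4.84; true-score variance = 1.96 + 1.84 = 3.8; composite reliability = 0.7851.
Mean component reliability = 0.6533.
Difference = 0.7851 − 0.6533 = 0.132.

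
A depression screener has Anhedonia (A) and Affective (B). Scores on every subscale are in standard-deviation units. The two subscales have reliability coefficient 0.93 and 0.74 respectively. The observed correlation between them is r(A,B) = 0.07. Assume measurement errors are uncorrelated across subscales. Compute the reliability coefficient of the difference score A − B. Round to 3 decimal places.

0.823

Var(A−B) = 1 + 1 − 2·0.07 = 2 − 0.14 = 1.86.
With uncorrelated errors the cross-covariances are all true-score covariance, so they carry over unchanged; only the diagonal terms shrink to ρᵢσᵢ².
True-score variance = [0.93 + 0.74] − 0.14 = 1.67 − 0.14 = 1.53.
Reliability = 1.53 / 1.86 = 0.823.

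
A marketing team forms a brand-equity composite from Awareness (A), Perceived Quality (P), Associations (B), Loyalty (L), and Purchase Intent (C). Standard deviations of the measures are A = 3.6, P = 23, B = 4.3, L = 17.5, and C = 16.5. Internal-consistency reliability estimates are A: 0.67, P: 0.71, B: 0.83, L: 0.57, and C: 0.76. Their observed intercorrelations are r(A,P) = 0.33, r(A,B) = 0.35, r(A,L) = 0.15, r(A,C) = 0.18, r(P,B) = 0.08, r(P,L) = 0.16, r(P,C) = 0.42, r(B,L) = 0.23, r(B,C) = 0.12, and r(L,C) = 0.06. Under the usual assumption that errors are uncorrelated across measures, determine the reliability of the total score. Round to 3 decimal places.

0.801

Var(A+P+B+L+C) = 3.6² + 23² + 4.3² + 17.5² + 16.5² + 2·[3.6·23·0.33 + 3.6·4.3·0.35 + 3.6·17.5·0.15 + 3.6·16.5·0.18 + 23·4.3·0.08 + 23·17.5·0.16 + 23·16.5·0.42 + 4.3·17.5·0.23 + 4.3·16.5·0.12 + 17.5·16.5·0.06] = 1138.95 + 655.465 = 1794.41.
Because errors are independent across components, Cov(Tᵢ,Tⱼ) = Cov(Xᵢ,Xⱼ); the off-diagonal part of the true-score variance is the same as above.
True-score variance = [3.6²·0.67 + 23²·0.71 + 4.3²·0.83 + 17.5²·0.57 + 16.5²·0.76] + 655.465 = 781.092 + 655.465 = 1436.56.
Reliability = 1436.56 / 1794.41 = 0.801.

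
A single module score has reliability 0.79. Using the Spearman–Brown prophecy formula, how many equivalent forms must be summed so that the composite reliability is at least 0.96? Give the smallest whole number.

k ≥ ρ*(1−ρ₁)/(ρ₁(1−ρ*)) = 0.96·0.21 / (0.79·0.04) = 6.380.
Smallest integer k = 7.

7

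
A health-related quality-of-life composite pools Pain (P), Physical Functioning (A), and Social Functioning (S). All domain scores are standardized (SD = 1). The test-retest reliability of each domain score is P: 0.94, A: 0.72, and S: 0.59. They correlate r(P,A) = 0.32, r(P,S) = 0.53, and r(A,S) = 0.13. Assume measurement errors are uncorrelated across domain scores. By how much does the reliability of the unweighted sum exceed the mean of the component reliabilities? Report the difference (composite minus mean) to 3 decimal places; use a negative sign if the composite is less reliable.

0.099

Var(sum) = 3 + 1.96 = 4.96; true-score variance = 2.25 + 1.96 = 4.21; composite reliability = 0.8488.
Mean component reliability = 0.7500.
Difference = 0.8488 − 0.7500 = 0.099.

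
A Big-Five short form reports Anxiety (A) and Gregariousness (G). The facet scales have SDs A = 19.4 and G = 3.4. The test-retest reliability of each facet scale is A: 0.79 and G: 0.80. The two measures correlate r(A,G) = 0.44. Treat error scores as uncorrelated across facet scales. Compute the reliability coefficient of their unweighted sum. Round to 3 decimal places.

Var(A+G) = 19.4² + 3.4² + 2·[19.4·3.4·0.44] = 387.92 + 58.0448 = 445.965.
With uncorrelated errors the cross-covariances are all true-score covariance, so they carry over unchanged; only the diagonal terms shrink to ρᵢσᵢ².
True-score variance = [19.4²·0.79 + 3.4²·0.80] + 58.0448 = 306.572 + 58.0448 = 364.617.
Reliability = 364.617 / 445.965 = 0.818.

0.818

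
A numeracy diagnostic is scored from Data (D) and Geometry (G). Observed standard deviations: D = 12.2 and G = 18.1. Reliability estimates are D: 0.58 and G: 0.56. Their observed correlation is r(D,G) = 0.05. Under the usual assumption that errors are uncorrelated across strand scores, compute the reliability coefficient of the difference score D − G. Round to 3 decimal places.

0.545

Var(D−G) = 12.2² + 18.1² − 2·12.2·18.1·0.05 = 476.45 − 22.082 = 454.368.
Under uncorrelated errors the observed covariances equal the true-score covariances, so only the own-variance terms attenuate.
True-score variance = [12.2²·0.58 + 18.1²·0.56] − 22.082 = 269.789 − 22.082 = 247.707.
Reliability = 247.707 / 454.368 = 0.545.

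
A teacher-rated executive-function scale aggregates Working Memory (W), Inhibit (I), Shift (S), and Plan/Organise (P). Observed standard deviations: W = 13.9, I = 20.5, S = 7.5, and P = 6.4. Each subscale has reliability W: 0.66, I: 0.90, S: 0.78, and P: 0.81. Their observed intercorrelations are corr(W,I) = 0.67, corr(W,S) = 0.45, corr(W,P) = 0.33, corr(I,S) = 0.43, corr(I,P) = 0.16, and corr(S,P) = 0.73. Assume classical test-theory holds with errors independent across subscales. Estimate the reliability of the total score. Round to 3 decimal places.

0.914

Var(W+I+S+P) = 13.9² + 20.5² + 7.5² + 6.4² + 2·[13.9·20.5·0.67 + 13.9·7.5·0.45 + 13.9·6.4·0.33 + 20.5·7.5·0.43 + 20.5·6.4·0.16 + 7.5·6.4·0.73] = 710.67 + 778.661 = 1489.33.
Because errors are independent across components, Cov(Tᵢ,Tⱼ) = Cov(Xᵢ,Xⱼ); the off-diagonal part of the true-score variance is the same as above.
True-score variance = [13.9²·0.66 + 20.5²·0.90 + 7.5²·0.78 + 6.4²·0.81] + 778.661 = 582.796 + 778.661 = 1361.46.
Reliability = 1361.46 / 1489.33 = 0.914.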